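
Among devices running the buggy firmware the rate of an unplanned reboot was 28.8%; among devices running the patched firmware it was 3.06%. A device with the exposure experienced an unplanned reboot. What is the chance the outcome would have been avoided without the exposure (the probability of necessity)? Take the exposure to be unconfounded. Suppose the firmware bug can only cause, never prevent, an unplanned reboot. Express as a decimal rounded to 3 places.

p₁ = 0.288, p₀ = 0.0306.
Under exogeneity and monotonicity, PN = (p₁ − p₀) / p₁.
PN = (0.288 − 0.0306) / 0.288 = 0.2574 / 0.288 ≈ 0.8937

PN ≈ 0.894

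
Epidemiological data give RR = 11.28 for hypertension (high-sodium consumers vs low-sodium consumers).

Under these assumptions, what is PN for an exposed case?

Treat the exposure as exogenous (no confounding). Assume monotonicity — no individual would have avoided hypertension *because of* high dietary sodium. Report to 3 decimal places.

Under exogeneity and monotonicity, PN = (RR − 1) / RR = 1 − 1/RR.
PN = (11.28 − 1) / 11.28 = 10.28 / 11.28 ≈ 0.9113

PN ≈ 0.911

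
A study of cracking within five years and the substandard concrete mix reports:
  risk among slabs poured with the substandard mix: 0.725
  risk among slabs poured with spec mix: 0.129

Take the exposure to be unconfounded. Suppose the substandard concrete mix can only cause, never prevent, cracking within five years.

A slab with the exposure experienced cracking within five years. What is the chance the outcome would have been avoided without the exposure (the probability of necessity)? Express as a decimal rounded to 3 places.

PN ≈ 0.822

Let p₁ = 0.725, p₀ = 0.129.
Under exogeneity and monotonicity, PN = (p₁ − p₀) / p₁.
PN = (0.725 − 0.129) / 0.725 = 0.596 / 0.725 ≈ 0.8221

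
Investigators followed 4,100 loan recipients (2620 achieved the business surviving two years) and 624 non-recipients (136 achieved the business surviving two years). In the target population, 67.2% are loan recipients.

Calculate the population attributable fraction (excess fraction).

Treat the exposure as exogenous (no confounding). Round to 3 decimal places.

PAF ≈ 0.565

p₁ = P(outcome | exposed) = 2620/4100 = 0.63902
p₀ = P(outcome | unexposed) = 136/624 = 0.21795
Overall risk P(Y=1) = π·p₁ + (1−π)·p₀ = 0.672×0.63902 + 0.328×0.21795 = 0.50091.
Under exogeneity, PAF = [P(Y=1) − p₀] / P(Y=1).
PAF = (0.50091 − 0.21795) / 0.50091 ≈ 0.5649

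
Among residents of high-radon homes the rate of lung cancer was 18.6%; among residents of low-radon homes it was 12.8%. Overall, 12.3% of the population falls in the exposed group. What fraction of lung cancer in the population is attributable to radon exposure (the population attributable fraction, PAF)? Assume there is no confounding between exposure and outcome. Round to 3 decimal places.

p₁ = 0.186, p₀ = 0.128.
Overall risk P(Y=1) = π·p₁ + (1−π)·p₀ = 0.123×0.186 + 0.877×0.128 = 0.13513.
Under exogeneity, PAF = [P(Y=1) − p₀] / P(Y=1).
PAF = (0.13513 − 0.128) / 0.13513 ≈ 0.0528

PAF ≈ 0.053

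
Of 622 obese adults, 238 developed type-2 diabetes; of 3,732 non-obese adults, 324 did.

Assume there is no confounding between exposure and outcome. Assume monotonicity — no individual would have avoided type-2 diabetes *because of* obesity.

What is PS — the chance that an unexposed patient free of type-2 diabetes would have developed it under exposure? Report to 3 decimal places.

p₁ = P(outcome | exposed) = 238/622 = 0.38264
p₀ = P(outcome | unexposed) = 324/3732 = 0.086817
Under exogeneity and monotonicity, PS = (p₁ − p₀) / (1 − p₀).
PS = (0.38264 − 0.086817) / (1 − 0.086817) = 0.29582 / 0.91318 ≈ 0.3239

PS ≈ 0.324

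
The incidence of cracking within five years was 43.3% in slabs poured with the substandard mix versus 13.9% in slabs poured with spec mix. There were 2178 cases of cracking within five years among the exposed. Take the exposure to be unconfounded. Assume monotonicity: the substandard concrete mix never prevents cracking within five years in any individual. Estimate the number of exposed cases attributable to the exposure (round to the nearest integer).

about 1479 cases

p₁ = 0.433, p₀ = 0.139.
PN = (p₁ − p₀)/p₁ = (0.433 − 0.139) / 0.433 ≈ 0.67898.
Attributable cases ≈ PN × (exposed cases) = 0.67898 × 2178 ≈ 1478.83.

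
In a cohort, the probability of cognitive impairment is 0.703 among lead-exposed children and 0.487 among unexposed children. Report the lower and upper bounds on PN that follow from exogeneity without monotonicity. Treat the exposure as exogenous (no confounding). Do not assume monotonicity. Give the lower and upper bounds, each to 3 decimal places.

Let p₁ = 0.703, p₀ = 0.487.
Under exogeneity alone the bounds on PN are max{0,(p₁−p₀)/p₁} ≤ PN ≤ min{1,(1−p₀)/p₁}.
  lower = (p₁ − p₀)/p₁ = 0.216 / 0.703 ≈ 0.3073
  upper = min{1, (1 − p₀)/p₁} = 0.513 / 0.703 ≈ 0.7297

0.307 ≤ PN ≤ 0.730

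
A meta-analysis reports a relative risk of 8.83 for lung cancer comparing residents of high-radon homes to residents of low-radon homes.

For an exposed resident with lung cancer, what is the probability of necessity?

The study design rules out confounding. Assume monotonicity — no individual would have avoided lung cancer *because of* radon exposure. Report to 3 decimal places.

Under exogeneity and monotonicity, PN = (RR − 1) / RR = 1 − 1/RR.
PN = (8.83 − 1) / 8.83 = 7.83 / 8.83 ≈ 0.8867

PN ≈ 0.887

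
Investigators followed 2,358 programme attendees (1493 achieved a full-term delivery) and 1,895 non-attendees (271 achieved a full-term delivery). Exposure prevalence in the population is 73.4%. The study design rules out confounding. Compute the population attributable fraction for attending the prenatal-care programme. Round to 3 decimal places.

PAF ≈ 0.716

p₁ = P(outcome | exposed) = 1493/2358 = 0.63316
p₀ = P(outcome | unexposed) = 271/1895 = 0.14301
Overall risk P(Y=1) = π·p₁ + (1−π)·p₀ = 0.734×0.63316 + 0.266×0.14301 = 0.50278.
Under exogeneity, PAF = [P(Y=1) − p₀] / P(Y=1).
PAF = (0.50278 − 0.14301) / 0.50278 ≈ 0.7156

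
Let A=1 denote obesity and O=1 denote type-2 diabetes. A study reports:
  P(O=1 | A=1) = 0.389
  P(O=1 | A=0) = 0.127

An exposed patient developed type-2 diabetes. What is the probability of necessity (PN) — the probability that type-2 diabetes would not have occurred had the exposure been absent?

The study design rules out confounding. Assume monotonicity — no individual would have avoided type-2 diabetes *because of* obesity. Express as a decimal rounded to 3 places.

PN ≈ 0.674

Let p₁ = 0.389, p₀ = 0.127.
Under exogeneity and monotonicity, PN = (p₁ − p₀) / p₁.
PN = (0.389 − 0.127) / 0.389 = 0.262 / 0.389 ≈ 0.6735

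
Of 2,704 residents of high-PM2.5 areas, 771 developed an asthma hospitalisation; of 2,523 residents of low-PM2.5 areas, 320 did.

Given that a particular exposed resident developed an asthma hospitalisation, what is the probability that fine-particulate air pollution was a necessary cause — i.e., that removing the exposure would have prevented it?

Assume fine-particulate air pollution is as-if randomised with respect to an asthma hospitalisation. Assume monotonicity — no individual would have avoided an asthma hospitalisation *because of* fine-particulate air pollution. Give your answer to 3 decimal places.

PN ≈ 0.555

p₁ = P(outcome | exposed) = 771/2704 = 0.28513
p₀ = P(outcome | unexposed) = 320/2523 = 0.12683
Under exogeneity and monotonicity, PN = (p₁ − p₀) / p₁.
PN = (0.28513 − 0.12683) / 0.28513 = 0.1583 / 0.28513 ≈ 0.5552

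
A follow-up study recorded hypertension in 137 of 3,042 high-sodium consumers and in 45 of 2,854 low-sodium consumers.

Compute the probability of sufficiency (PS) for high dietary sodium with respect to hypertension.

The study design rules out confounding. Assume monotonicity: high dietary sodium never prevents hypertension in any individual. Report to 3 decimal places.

p₁ = P(outcome | exposed) = 137/3042 = 0.045036
p₀ = P(outcome | unexposed) = 45/2854 = 0.015767
Under exogeneity and monotonicity, PS = (p₁ − p₀) / (1 − p₀).
PS = (0.045036 − 0.015767) / (1 − 0.015767) = 0.029269 / 0.98423 ≈ 0.0297

PS ≈ 0.030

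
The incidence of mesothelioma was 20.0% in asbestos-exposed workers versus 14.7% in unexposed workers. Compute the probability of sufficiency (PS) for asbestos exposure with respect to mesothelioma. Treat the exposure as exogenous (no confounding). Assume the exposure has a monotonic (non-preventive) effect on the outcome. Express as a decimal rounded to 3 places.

p₁ = 0.2, p₀ = 0.147.
Under exogeneity and monotonicity, PS = (p₁ − p₀) / (1 − p₀).
PS = (0.2 − 0.147) / (1 − 0.147) = 0.053 / 0.853 ≈ 0.0621

PS ≈ 0.062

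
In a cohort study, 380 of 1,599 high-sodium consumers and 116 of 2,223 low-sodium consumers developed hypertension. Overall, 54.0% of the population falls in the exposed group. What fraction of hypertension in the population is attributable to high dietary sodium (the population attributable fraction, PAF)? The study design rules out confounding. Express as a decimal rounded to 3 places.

PAF ≈ 0.657

p₁ = P(outcome | exposed) = 380/1599 = 0.23765
p₀ = P(outcome | unexposed) = 116/2223 = 0.052182
Overall risk P(Y=1) = π·p₁ + (1−π)·p₀ = 0.54×0.23765 + 0.46×0.052182 = 0.15233.
Under exogeneity, PAF = [P(Y=1) − p₀] / P(Y=1).
PAF = (0.15233 − 0.052182) / 0.15233 ≈ 0.6575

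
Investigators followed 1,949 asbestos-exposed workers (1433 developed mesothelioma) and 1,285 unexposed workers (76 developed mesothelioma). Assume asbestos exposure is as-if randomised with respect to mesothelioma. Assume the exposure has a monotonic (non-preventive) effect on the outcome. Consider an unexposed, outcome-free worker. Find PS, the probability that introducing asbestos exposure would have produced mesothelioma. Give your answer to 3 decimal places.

PS ≈ 0.719

p₁ = P(outcome | exposed) = 1433/1949 = 0.73525
p₀ = P(outcome | unexposed) = 76/1285 = 0.059144
Under exogeneity and monotonicity, PS = (p₁ − p₀) / (1 − p₀).
PS = (0.73525 − 0.059144) / (1 − 0.059144) = 0.6761 / 0.94086 ≈ 0.7186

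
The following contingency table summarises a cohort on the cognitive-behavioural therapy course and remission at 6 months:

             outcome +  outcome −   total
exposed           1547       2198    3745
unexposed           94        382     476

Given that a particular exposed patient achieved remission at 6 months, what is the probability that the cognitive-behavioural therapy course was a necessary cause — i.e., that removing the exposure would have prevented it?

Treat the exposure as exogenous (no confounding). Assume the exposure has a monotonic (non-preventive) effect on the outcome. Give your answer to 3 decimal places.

PN ≈ 0.522

p₁ = P(outcome | exposed) = 1547/3745 = 0.41308
p₀ = P(outcome | unexposed) = 94/476 = 0.19748
Under exogeneity and monotonicity, PN = (p₁ − p₀)/p₁.
PN = (0.41308 − 0.19748) / 0.41308 ≈ 0.5219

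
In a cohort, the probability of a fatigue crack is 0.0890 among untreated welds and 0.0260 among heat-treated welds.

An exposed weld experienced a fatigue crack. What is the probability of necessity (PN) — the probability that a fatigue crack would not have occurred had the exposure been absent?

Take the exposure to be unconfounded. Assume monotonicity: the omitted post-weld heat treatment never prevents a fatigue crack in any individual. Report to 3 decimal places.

Let p₁ = 0.089, p₀ = 0.026.
Under exogeneity and monotonicity, PN = (p₁ − p₀) / p₁.
PN = (0.089 − 0.026) / 0.089 = 0.063 / 0.089 ≈ 0.7079

PN ≈ 0.708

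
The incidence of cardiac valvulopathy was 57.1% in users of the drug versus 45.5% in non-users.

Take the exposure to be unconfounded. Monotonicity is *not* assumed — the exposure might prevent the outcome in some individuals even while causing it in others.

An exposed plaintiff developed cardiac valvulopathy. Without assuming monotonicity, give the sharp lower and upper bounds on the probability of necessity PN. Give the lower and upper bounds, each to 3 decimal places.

0.203 ≤ PN ≤ 0.954

p₁ = 0.571, p₀ = 0.455.
Under exogeneity alone the bounds on PN are max{0,(p₁−p₀)/p₁} ≤ PN ≤ min{1,(1−p₀)/p₁}.
  lower = (p₁ − p₀)/p₁ = 0.116 / 0.571 ≈ 0.2032
  upper = min{1, (1 − p₀)/p₁} = 0.545 / 0.571 ≈ 0.9545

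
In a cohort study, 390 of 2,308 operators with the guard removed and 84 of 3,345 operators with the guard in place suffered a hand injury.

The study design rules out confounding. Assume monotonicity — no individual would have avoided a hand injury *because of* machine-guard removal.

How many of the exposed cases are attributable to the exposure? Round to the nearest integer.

about 332 cases

p₁ = P(outcome | exposed) = 390/2308 = 0.16898
p₀ = P(outcome | unexposed) = 84/3345 = 0.025112
PN = (p₁ − p₀)/p₁ = (0.16898 − 0.025112) / 0.16898 ≈ 0.85139.
Attributable cases ≈ PN × (exposed cases) = 0.85139 × 390 ≈ 332.04.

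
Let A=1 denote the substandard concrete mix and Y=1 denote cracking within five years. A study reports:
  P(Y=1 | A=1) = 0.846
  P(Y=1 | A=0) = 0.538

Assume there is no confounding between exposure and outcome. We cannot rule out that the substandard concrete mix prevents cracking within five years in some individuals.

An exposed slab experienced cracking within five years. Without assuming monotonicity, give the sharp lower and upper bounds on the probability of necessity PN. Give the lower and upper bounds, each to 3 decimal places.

Let p₁ = 0.846, p₀ = 0.538.
Under exogeneity alone the bounds on PN are max{0,(p₁−p₀)/p₁} ≤ PN ≤ min{1,(1−p₀)/p₁}.
  lower = (p₁ − p₀)/p₁ = 0.308 / 0.846 ≈ 0.3641
  upper = min{1, (1 − p₀)/p₁} = 0.462 / 0.846 ≈ 0.5461

0.364 ≤ PN ≤ 0.546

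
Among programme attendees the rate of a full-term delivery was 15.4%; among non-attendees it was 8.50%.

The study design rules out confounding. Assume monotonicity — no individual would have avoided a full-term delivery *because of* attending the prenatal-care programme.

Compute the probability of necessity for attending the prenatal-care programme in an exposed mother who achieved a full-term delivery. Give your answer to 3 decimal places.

PN ≈ 0.448

p₁ = 0.154, p₀ = 0.085.
Under exogeneity and monotonicity, PN = (p₁ − p₀) / p₁.
PN = (0.154 − 0.085) / 0.154 = 0.069 / 0.154 ≈ 0.4481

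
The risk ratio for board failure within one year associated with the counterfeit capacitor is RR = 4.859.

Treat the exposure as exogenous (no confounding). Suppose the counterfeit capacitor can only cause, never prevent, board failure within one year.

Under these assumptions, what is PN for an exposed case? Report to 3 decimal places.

PN ≈ 0.794

Under exogeneity and monotonicity, PN = (RR − 1) / RR = 1 − 1/RR.
PN = (4.859 − 1) / 4.859 = 3.859 / 4.859 ≈ 0.7942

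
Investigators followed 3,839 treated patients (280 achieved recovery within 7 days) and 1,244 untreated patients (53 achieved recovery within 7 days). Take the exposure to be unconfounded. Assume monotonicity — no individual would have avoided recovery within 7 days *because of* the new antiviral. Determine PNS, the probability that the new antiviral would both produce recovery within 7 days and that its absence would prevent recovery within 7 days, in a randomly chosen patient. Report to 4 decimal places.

p₁ = P(outcome | exposed) = 280/3839 = 0.072936
p₀ = P(outcome | unexposed) = 53/1244 = 0.042605
Under exogeneity and monotonicity, PNS = p₁ − p₀.
PNS = 0.072936 − 0.042605 = 0.030331

PNS ≈ 0.0303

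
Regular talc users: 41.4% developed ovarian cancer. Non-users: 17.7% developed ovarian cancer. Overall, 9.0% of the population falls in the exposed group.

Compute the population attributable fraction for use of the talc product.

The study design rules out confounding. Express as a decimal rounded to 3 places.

PAF ≈ 0.108

p₁ = 0.414, p₀ = 0.177.
Overall risk P(Y=1) = π·p₁ + (1−π)·p₀ = 0.09×0.414 + 0.91×0.177 = 0.19833.
Under exogeneity, PAF = [P(Y=1) − p₀] / P(Y=1).
PAF = (0.19833 − 0.177) / 0.19833 ≈ 0.1075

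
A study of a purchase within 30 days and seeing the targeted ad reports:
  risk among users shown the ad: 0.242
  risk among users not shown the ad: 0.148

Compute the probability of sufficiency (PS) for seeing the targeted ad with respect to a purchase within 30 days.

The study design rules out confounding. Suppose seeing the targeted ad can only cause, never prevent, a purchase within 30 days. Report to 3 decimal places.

Let p₁ = 0.242, p₀ = 0.148.
Under exogeneity and monotonicity, PS = (p₁ − p₀) / (1 − p₀).
PS = (0.242 − 0.148) / (1 − 0.148) = 0.094 / 0.852 ≈ 0.1103

PS ≈ 0.110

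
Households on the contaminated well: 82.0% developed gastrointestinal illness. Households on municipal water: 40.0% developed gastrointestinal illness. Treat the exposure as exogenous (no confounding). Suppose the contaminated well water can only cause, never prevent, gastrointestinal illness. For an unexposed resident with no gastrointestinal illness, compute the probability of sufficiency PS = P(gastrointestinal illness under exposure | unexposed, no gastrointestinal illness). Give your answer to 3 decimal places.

PS ≈ 0.700

p₁ = 0.82, p₀ = 0.4.
Under exogeneity and monotonicity, PS = (p₁ − p₀) / (1 − p₀).
PS = (0.82 − 0.4) / (1 − 0.4) = 0.42 / 0.6 ≈ 0.7000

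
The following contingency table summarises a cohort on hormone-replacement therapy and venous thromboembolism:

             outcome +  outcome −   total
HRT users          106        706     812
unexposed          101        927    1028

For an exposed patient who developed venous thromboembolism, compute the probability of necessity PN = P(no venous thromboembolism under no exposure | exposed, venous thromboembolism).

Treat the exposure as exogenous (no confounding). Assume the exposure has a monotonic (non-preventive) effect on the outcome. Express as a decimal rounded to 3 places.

p₁ = P(outcome | exposed) = 106/812 = 0.13054
p₀ = P(outcome | unexposed) = 101/1028 = 0.098249
Under exogeneity and monotonicity, PN = (p₁ − p₀)/p₁.
PN = (0.13054 − 0.098249) / 0.13054 ≈ 0.2474

PN ≈ 0.247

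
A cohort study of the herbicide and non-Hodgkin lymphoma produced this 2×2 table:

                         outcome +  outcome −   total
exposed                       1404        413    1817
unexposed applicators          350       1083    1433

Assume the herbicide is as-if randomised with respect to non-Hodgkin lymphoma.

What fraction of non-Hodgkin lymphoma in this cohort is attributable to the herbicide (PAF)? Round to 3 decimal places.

p₁ = P(outcome | exposed) = 1404/1817 = 0.7727
p₀ = P(outcome | unexposed) = 350/1433 = 0.24424
Exposure prevalence π = 1817/3250 = 0.55908; overall risk P(Y=1) = 0.53969.
Under exogeneity, PAF = [P(Y=1) − p₀]/P(Y=1).
PAF = (0.53969 − 0.24424) / 0.53969 ≈ 0.5474

PAF ≈ 0.547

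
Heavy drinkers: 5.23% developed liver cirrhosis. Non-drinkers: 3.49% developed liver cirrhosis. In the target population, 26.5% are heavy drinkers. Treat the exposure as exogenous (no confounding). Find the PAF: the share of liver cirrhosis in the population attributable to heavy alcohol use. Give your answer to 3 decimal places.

p₁ = 0.0523, p₀ = 0.0349.
Overall risk P(Y=1) = π·p₁ + (1−π)·p₀ = 0.265×0.0523 + 0.735×0.0349 = 0.039511.
Under exogeneity, PAF = [P(Y=1) − p₀] / P(Y=1).
PAF = (0.039511 − 0.0349) / 0.039511 ≈ 0.1167

PAF ≈ 0.117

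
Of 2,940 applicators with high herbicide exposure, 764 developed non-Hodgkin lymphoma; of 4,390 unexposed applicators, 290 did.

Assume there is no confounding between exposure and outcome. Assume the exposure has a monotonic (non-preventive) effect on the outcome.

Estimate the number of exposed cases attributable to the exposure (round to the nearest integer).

p₁ = P(outcome | exposed) = 764/2940 = 0.25986
p₀ = P(outcome | unexposed) = 290/4390 = 0.066059
PN = (p₁ − p₀)/p₁ = (0.25986 − 0.066059) / 0.25986 ≈ 0.74579.
Attributable cases ≈ PN × (exposed cases) = 0.74579 × 764 ≈ 569.79.

about 570 cases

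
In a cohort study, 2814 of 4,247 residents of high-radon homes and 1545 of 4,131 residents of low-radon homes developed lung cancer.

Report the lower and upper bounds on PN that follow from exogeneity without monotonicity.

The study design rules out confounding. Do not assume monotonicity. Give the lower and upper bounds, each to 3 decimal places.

0.436 ≤ PN ≤ 0.945

p₁ = P(outcome | exposed) = 2814/4247 = 0.66259
p₀ = P(outcome | unexposed) = 1545/4131 = 0.374
Under exogeneity alone the bounds on PN are max{0,(p₁−p₀)/p₁} ≤ PN ≤ min{1,(1−p₀)/p₁}.
  lower = (p₁ − p₀)/p₁ = 0.28858 / 0.66259 ≈ 0.4355
  upper = min{1, (1 − p₀)/p₁} = 0.626 / 0.66259 ≈ 0.9448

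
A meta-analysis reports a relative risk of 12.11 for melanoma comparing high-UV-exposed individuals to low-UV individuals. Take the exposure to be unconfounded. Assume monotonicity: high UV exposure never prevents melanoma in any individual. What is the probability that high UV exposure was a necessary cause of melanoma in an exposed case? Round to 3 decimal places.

Under exogeneity and monotonicity, PN = (RR − 1) / RR = 1 − 1/RR.
PN = (12.11 − 1) / 12.11 = 11.11 / 12.11 ≈ 0.9174

PN ≈ 0.917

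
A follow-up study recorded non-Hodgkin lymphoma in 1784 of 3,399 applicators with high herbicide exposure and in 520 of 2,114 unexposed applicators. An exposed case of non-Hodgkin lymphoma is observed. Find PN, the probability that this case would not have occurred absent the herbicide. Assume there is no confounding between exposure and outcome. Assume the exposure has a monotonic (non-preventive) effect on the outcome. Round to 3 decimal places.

PN ≈ 0.531

p₁ = P(outcome | exposed) = 1784/3399 = 0.52486
p₀ = P(outcome | unexposed) = 520/2114 = 0.24598
Under exogeneity and monotonicity, PN = (p₁ − p₀) / p₁.
PN = (0.52486 − 0.24598) / 0.52486 = 0.27888 / 0.52486 ≈ 0.5313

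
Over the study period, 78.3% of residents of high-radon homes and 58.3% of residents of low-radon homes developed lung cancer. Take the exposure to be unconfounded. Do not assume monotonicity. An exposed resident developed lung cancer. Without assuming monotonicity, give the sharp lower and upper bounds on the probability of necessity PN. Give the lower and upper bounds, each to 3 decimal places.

0.255 ≤ PN ≤ 0.533

p₁ = 0.783, p₀ = 0.583.
Under exogeneity alone the bounds on PN are max{0,(p₁−p₀)/p₁} ≤ PN ≤ min{1,(1−p₀)/p₁}.
  lower = (p₁ − p₀)/p₁ = 0.2 / 0.783 ≈ 0.2554
  upper = min{1, (1 − p₀)/p₁} = 0.417 / 0.783 ≈ 0.5326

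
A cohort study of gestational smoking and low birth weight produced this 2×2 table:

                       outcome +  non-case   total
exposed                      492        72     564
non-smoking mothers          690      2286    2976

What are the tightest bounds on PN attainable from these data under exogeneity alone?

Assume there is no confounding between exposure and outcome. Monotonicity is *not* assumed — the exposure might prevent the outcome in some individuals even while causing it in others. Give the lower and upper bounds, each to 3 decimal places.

0.734 ≤ PN ≤ 0.881

p₁ = P(outcome | exposed) = 492/564 = 0.87234
p₀ = P(outcome | unexposed) = 690/2976 = 0.23185
Under exogeneity alone the bounds on PN are max{0,(p₁−p₀)/p₁} ≤ PN ≤ min{1,(1−p₀)/p₁}.
  lower = (p₁ − p₀)/p₁ = 0.64049 / 0.87234 ≈ 0.7342
  upper = min{1, (1 − p₀)/p₁} = 0.76815 / 0.87234 ≈ 0.8806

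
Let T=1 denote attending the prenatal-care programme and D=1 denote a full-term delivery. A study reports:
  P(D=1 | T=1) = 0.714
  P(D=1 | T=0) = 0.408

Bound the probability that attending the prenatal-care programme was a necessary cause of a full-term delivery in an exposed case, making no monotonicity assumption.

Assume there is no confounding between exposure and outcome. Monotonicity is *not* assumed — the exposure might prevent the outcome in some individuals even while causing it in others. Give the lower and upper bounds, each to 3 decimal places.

0.429 ≤ PN ≤ 0.829

Let p₁ = 0.714, p₀ = 0.408.
Under exogeneity alone the bounds on PN are max{0,(p₁−p₀)/p₁} ≤ PN ≤ min{1,(1−p₀)/p₁}.
  lower = (p₁ − p₀)/p₁ = 0.306 / 0.714 ≈ 0.4286
  upper = min{1, (1 − p₀)/p₁} = 0.592 / 0.714 ≈ 0.8291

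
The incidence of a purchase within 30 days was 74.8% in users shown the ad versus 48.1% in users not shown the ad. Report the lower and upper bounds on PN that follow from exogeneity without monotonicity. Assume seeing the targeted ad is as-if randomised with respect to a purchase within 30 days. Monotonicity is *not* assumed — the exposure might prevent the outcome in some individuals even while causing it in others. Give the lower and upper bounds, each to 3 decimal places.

p₁ = 0.748, p₀ = 0.481.
Under exogeneity alone the bounds on PN are max{0,(p₁−p₀)/p₁} ≤ PN ≤ min{1,(1−p₀)/p₁}.
  lower = (p₁ − p₀)/p₁ = 0.267 / 0.748 ≈ 0.3570
  upper = min{1, (1 − p₀)/p₁} = 0.519 / 0.748 ≈ 0.6939

0.357 ≤ PN ≤ 0.694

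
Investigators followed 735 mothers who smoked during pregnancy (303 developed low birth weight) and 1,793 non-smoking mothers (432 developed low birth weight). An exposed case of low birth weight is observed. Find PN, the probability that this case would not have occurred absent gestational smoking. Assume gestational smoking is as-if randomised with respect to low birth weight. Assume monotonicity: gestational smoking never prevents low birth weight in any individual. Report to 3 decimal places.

PN ≈ 0.416

p₁ = P(outcome | exposed) = 303/735 = 0.41224
p₀ = P(outcome | unexposed) = 432/1793 = 0.24094
Under exogeneity and monotonicity, PN = (p₁ − p₀) / p₁.
PN = (0.41224 − 0.24094) / 0.41224 = 0.17131 / 0.41224 ≈ 0.4155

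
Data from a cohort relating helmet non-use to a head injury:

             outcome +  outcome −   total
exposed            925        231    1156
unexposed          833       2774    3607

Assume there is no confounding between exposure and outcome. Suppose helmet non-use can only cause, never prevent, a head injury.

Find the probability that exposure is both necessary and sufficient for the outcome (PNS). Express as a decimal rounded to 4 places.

p₁ = P(outcome | exposed) = 925/1156 = 0.80017
p₀ = P(outcome | unexposed) = 833/3607 = 0.23094
Under exogeneity and monotonicity, PNS = p₁ − p₀.
PNS = 0.80017 − 0.23094 = 0.56923

PNS ≈ 0.5692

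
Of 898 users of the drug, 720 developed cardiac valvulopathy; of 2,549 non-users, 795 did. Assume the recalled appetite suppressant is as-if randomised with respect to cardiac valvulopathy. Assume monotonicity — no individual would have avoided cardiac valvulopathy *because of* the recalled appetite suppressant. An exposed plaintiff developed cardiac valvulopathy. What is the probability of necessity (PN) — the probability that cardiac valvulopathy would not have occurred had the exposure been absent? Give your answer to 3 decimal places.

p₁ = P(outcome | exposed) = 720/898 = 0.80178
p₀ = P(outcome | unexposed) = 795/2549 = 0.31189
Under exogeneity and monotonicity, PN = (p₁ − p₀) / p₁.
PN = (0.80178 − 0.31189) / 0.80178 = 0.48989 / 0.80178 ≈ 0.6110

PN ≈ 0.611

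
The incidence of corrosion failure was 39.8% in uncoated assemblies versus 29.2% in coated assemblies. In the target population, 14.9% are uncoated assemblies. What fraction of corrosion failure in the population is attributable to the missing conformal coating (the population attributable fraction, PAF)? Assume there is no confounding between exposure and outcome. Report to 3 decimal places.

PAF ≈ 0.051

p₁ = 0.398, p₀ = 0.292.
Overall risk P(Y=1) = π·p₁ + (1−π)·p₀ = 0.149×0.398 + 0.851×0.292 = 0.30779.
Under exogeneity, PAF = [P(Y=1) − p₀] / P(Y=1).
PAF = (0.30779 − 0.292) / 0.30779 ≈ 0.0513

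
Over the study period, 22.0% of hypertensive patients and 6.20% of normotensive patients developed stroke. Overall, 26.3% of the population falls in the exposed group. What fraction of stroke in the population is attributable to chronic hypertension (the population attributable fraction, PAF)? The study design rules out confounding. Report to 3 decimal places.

p₁ = 0.22, p₀ = 0.062.
Overall risk P(Y=1) = π·p₁ + (1−π)·p₀ = 0.263×0.22 + 0.737×0.062 = 0.10355.
Under exogeneity, PAF = [P(Y=1) − p₀] / P(Y=1).
PAF = (0.10355 − 0.062) / 0.10355 ≈ 0.4013

PAF ≈ 0.401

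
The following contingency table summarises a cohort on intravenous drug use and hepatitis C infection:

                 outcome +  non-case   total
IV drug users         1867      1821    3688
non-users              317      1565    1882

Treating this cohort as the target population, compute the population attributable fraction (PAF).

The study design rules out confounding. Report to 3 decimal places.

p₁ = P(outcome | exposed) = 1867/3688 = 0.50624
p₀ = P(outcome | unexposed) = 317/1882 = 0.16844
Exposure prevalence π = 3688/5570 = 0.66212; overall risk P(Y=1) = 0.3921.
Under exogeneity, PAF = [P(Y=1) − p₀]/P(Y=1).
PAF = (0.3921 − 0.16844) / 0.3921 ≈ 0.5704

PAF ≈ 0.570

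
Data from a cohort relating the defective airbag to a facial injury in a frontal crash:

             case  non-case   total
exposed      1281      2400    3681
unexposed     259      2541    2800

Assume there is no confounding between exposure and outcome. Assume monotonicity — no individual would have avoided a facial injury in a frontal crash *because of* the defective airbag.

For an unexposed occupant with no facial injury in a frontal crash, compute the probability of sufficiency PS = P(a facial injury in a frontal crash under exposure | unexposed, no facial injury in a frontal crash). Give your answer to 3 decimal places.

p₁ = P(outcome | exposed) = 1281/3681 = 0.348
p₀ = P(outcome | unexposed) = 259/2800 = 0.0925
Under exogeneity and monotonicity, PS = (p₁ − p₀) / (1 − p₀).
PS = (0.348 − 0.0925) / (1 − 0.0925) = 0.2555 / 0.9075 ≈ 0.2815

PS ≈ 0.282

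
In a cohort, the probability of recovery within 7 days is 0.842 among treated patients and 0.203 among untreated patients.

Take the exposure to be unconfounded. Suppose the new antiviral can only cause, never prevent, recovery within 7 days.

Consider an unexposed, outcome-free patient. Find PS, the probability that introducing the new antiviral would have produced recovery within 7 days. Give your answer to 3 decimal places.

Let p₁ = 0.842, p₀ = 0.203.
Under exogeneity and monotonicity, PS = (p₁ − p₀) / (1 − p₀).
PS = (0.842 − 0.203) / (1 − 0.203) = 0.639 / 0.797 ≈ 0.8018

PS ≈ 0.802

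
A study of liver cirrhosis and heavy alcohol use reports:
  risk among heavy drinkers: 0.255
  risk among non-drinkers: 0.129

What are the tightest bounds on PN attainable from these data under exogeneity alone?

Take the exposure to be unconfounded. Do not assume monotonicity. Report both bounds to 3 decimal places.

Let p₁ = 0.255, p₀ = 0.129.
Under exogeneity alone the bounds on PN are max{0,(p₁−p₀)/p₁} ≤ PN ≤ min{1,(1−p₀)/p₁}.
  lower = (p₁ − p₀)/p₁ = 0.126 / 0.255 ≈ 0.4941
  upper = min{1, (1 − p₀)/p₁} = 0.871 / 0.255 ≈ 3.4157 → capped at 1

0.494 ≤ PN ≤ 1.000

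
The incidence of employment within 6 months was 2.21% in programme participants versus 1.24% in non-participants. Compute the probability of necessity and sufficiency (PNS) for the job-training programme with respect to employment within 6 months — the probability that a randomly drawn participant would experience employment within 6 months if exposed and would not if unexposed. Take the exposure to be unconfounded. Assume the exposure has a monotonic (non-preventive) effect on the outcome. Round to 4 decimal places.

p₁ = 0.0221, p₀ = 0.0124.
Under exogeneity and monotonicity, PNS = p₁ − p₀.
PNS = 0.0221 − 0.0124 = 0.0097

PNS ≈ 0.0097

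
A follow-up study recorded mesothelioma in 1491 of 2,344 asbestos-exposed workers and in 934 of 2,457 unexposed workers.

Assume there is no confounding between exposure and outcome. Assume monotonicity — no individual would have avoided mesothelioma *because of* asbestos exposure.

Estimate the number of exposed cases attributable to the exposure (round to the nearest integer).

p₁ = P(outcome | exposed) = 1491/2344 = 0.63609
p₀ = P(outcome | unexposed) = 934/2457 = 0.38014
PN = (p₁ − p₀)/p₁ = (0.63609 − 0.38014) / 0.63609 ≈ 0.40238.
Attributable cases ≈ PN × (exposed cases) = 0.40238 × 1491 ≈ 599.96.

about 600 cases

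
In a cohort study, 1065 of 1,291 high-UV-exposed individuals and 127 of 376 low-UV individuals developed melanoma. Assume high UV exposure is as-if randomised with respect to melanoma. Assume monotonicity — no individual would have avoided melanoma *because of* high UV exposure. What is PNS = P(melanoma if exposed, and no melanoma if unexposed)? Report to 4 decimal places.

p₁ = P(outcome | exposed) = 1065/1291 = 0.82494
p₀ = P(outcome | unexposed) = 127/376 = 0.33777
Under exogeneity and monotonicity, PNS = p₁ − p₀.
PNS = 0.82494 − 0.33777 = 0.48718

PNS ≈ 0.4872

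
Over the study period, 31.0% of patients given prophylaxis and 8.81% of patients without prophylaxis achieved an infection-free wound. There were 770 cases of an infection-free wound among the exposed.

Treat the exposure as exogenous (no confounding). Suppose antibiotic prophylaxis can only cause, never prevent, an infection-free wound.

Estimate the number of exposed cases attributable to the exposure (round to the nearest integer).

p₁ = 0.31, p₀ = 0.0881.
PN = (p₁ − p₀)/p₁ = (0.31 − 0.0881) / 0.31 ≈ 0.71581.
Attributable cases ≈ PN × (exposed cases) = 0.71581 × 770 ≈ 551.17.

about 551 cases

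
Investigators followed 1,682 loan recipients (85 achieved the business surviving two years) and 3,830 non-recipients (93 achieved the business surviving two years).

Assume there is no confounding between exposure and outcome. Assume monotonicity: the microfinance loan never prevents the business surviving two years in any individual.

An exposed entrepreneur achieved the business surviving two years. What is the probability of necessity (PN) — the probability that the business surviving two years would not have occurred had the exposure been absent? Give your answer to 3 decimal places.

PN ≈ 0.520

p₁ = P(outcome | exposed) = 85/1682 = 0.050535
p₀ = P(outcome | unexposed) = 93/3830 = 0.024282
Under exogeneity and monotonicity, PN = (p₁ − p₀) / p₁.
PN = (0.050535 − 0.024282) / 0.050535 = 0.026253 / 0.050535 ≈ 0.5195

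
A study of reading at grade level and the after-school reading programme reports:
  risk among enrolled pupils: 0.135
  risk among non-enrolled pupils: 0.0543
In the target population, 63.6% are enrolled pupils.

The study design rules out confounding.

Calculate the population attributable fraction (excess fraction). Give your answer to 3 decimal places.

Let p₁ = 0.135, p₀ = 0.0543.
Overall risk P(Y=1) = π·p₁ + (1−π)·p₀ = 0.636×0.135 + 0.364×0.0543 = 0.10563.
Under exogeneity, PAF = [P(Y=1) − p₀] / P(Y=1).
PAF = (0.10563 − 0.0543) / 0.10563 ≈ 0.4859

PAF ≈ 0.486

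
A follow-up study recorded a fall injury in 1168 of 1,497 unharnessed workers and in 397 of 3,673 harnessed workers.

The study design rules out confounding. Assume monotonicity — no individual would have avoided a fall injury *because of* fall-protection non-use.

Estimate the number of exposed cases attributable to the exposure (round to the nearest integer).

about 1006 cases

p₁ = P(outcome | exposed) = 1168/1497 = 0.78023
p₀ = P(outcome | unexposed) = 397/3673 = 0.10809
PN = (p₁ − p₀)/p₁ = (0.78023 − 0.10809) / 0.78023 ≈ 0.86147.
Attributable cases ≈ PN × (exposed cases) = 0.86147 × 1168 ≈ 1006.20.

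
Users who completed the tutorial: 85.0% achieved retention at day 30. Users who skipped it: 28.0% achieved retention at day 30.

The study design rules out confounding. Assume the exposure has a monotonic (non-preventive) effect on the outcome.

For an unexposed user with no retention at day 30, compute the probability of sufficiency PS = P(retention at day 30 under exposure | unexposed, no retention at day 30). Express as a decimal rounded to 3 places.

PS ≈ 0.792

p₁ = 0.85, p₀ = 0.28.
Under exogeneity and monotonicity, PS = (p₁ − p₀) / (1 − p₀).
PS = (0.85 − 0.28) / (1 − 0.28) = 0.57 / 0.72 ≈ 0.7917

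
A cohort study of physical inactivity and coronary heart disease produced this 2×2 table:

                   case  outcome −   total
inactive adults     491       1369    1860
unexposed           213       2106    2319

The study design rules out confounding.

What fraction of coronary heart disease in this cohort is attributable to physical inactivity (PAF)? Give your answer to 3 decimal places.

PAF ≈ 0.455

p₁ = P(outcome | exposed) = 491/1860 = 0.26398
p₀ = P(outcome | unexposed) = 213/2319 = 0.09185
Exposure prevalence π = 1860/4179 = 0.44508; overall risk P(Y=1) = 0.16846.
Under exogeneity, PAF = [P(Y=1) − p₀]/P(Y=1).
PAF = (0.16846 − 0.09185) / 0.16846 ≈ 0.4548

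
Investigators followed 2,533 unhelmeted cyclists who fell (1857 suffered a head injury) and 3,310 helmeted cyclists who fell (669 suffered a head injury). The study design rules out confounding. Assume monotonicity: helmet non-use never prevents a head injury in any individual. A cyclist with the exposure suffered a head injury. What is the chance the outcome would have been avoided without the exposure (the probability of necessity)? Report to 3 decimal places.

p₁ = P(outcome | exposed) = 1857/2533 = 0.73312
p₀ = P(outcome | unexposed) = 669/3310 = 0.20211
Under exogeneity and monotonicity, PN = (p₁ − p₀) / p₁.
PN = (0.73312 − 0.20211) / 0.73312 = 0.53101 / 0.73312 ≈ 0.7243

PN ≈ 0.724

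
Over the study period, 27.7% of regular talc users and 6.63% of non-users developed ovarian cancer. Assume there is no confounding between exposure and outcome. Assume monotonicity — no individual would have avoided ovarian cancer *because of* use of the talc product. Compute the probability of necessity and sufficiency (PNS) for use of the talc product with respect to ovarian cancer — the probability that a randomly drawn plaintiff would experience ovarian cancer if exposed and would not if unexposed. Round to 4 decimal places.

PNS ≈ 0.2107

p₁ = 0.277, p₀ = 0.0663.
Under exogeneity and monotonicity, PNS = p₁ − p₀.
PNS = 0.277 − 0.0663 = 0.2107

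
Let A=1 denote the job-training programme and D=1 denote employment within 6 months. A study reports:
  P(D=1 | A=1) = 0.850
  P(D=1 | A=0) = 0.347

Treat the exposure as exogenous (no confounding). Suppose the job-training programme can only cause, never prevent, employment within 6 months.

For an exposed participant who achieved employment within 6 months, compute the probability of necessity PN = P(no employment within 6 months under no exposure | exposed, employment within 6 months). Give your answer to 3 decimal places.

PN ≈ 0.592

Let p₁ = 0.85, p₀ = 0.347.
Under exogeneity and monotonicity, PN = (p₁ − p₀) / p₁.
PN = (0.85 − 0.347) / 0.85 = 0.503 / 0.85 ≈ 0.5918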